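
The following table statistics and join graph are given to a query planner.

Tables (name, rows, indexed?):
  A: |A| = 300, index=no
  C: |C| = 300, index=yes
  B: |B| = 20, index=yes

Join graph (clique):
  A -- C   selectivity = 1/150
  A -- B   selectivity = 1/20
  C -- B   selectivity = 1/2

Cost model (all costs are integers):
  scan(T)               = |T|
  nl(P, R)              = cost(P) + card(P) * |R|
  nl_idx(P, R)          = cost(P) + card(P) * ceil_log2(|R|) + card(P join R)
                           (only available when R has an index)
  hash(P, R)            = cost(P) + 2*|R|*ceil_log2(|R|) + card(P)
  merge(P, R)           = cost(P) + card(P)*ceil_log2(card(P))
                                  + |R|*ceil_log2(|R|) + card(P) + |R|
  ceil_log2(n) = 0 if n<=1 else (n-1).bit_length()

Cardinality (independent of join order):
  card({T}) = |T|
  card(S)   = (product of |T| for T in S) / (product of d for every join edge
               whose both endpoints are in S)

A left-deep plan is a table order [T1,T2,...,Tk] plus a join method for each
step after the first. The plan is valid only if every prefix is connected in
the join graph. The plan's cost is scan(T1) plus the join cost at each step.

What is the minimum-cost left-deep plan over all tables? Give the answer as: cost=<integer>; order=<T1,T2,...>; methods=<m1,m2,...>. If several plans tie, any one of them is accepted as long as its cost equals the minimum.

Selinger DP (subsets sized 1..n):
  {A}: scan cost=300, card=300
  {C}: scan cost=300, card=300
  {B}: scan cost=20, card=20
  {AC}: card=600; try (C,nl_idx)→3600, (C,hash)→6000, (A,hash)→6000, (C,merge)→6300, (A,merge)→6300, (C,nl)→90300 …(+1); best=3600 via (C,nl_idx)
  {AB}: card=300; try (B,hash)→800, (B,nl_idx)→2100, (A,merge)→3140, (B,merge)→3420, (A,hash)→5440, (A,nl)→6020 …(+1); best=800 via (B,hash)
  {BC}: card=3000; try (B,hash)→800, (C,merge)→3140, (C,nl_idx)→3200, (B,merge)→3420, (B,nl_idx)→4800, (C,hash)→5440 …(+2); best=800 via (B,hash)
  {ABC}: card=300; try (C,nl_idx)→3800, (B,hash)→4400, (C,hash)→6500, (C,merge)→6800, (B,nl_idx)→6900, (A,hash)→9200 …(+5); best=3800 via (C,nl_idx)

cost=3800; order=A,B,C; methods=hash,nl_idx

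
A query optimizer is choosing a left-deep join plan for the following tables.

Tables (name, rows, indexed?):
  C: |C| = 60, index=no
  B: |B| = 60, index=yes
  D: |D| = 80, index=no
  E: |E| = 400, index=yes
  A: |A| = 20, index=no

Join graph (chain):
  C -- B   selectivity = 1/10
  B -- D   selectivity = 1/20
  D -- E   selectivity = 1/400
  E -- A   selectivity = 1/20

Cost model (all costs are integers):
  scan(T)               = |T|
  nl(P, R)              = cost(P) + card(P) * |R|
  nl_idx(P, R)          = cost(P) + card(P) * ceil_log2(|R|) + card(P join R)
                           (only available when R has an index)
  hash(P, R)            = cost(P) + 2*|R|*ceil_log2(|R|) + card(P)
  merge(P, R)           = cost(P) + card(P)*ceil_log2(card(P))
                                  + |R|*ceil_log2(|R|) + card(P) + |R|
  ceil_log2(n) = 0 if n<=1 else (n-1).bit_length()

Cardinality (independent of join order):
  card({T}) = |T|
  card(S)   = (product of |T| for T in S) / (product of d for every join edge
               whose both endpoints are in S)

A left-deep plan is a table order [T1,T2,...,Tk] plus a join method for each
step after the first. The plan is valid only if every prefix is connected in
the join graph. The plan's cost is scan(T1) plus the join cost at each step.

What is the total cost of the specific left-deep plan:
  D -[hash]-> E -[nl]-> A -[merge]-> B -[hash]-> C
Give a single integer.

step 1: scan D: cost=80, card=80
step 2: join E via hash
    card(P join E) = 80*400/(400) = 80
    cost = 80 + 2*400*9 + 80 = 7360
step 3: join A via nl
    card(P join A) = 80*20/(20) = 80
    cost = 7360 + 80*20 = 8960
step 4: join B via merge
    card(P join B) = 80*60/(20) = 240
    cost = 8960 + 80*7 + 60*6 + 80 + 60 = 10020
step 5: join C via hash
    card(P join C) = 240*60/(10) = 1440
    cost = 10020 + 2*60*6 + 240 = 10980

10980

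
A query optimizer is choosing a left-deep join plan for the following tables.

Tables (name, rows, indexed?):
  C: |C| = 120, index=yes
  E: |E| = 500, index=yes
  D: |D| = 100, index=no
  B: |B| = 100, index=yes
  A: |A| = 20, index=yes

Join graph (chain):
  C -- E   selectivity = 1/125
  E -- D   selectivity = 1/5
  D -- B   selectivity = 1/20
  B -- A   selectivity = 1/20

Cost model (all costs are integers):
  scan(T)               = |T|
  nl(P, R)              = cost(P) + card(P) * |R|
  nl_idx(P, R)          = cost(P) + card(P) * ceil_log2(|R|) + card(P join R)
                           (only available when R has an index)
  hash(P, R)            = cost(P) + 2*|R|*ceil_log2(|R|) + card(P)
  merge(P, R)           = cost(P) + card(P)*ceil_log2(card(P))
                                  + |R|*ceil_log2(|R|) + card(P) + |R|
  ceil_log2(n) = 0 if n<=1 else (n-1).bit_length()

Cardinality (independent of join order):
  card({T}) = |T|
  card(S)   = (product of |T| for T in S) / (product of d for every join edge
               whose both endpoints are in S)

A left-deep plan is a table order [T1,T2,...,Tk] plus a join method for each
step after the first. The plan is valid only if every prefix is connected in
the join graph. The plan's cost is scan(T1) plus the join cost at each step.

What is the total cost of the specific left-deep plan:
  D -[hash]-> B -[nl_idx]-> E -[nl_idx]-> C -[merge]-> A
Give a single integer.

1270220

step 1: scan D: cost=100, card=100
step 2: join B via hash
    card(P join B) = 100*100/(20) = 500
    cost = 100 + 2*100*7 + 100 = 1600
step 3: join E via nl_idx
    card(P join E) = 500*500/(5) = 50000
    cost = 1600 + 500*9 + 50000 = 56100
step 4: join C via nl_idx
    card(P join C) = 50000*120/(125) = 48000
    cost = 56100 + 50000*7 + 48000 = 454100
step 5: join A via merge
    card(P join A) = 48000*20/(20) = 48000
    cost = 454100 + 48000*16 + 20*5 + 48000 + 20 = 1270220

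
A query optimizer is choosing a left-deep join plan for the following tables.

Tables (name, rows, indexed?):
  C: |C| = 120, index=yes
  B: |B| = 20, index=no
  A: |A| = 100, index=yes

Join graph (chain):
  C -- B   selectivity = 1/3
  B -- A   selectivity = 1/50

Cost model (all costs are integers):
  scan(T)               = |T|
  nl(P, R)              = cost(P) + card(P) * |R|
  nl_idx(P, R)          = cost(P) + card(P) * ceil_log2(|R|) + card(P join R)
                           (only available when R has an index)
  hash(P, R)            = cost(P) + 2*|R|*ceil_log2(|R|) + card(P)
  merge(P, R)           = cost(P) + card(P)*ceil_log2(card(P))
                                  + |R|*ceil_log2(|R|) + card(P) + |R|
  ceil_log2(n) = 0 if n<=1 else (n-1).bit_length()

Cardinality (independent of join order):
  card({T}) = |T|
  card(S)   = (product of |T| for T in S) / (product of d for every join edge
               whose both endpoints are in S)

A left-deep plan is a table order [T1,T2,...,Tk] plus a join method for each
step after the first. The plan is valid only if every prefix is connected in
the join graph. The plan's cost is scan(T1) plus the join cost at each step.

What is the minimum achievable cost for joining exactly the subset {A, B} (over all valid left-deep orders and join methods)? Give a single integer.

Selinger DP over subsets of {A,B}:
  {B}: scan cost=20, card=20
  {A}: scan cost=100, card=100
  {AB}: card=40; try (A,nl_idx)→200, (B,hash)→400, (A,merge)→940, (B,merge)→1020, (A,hash)→1440, (A,nl)→2020 …(+1); best=200 via (A,nl_idx)

200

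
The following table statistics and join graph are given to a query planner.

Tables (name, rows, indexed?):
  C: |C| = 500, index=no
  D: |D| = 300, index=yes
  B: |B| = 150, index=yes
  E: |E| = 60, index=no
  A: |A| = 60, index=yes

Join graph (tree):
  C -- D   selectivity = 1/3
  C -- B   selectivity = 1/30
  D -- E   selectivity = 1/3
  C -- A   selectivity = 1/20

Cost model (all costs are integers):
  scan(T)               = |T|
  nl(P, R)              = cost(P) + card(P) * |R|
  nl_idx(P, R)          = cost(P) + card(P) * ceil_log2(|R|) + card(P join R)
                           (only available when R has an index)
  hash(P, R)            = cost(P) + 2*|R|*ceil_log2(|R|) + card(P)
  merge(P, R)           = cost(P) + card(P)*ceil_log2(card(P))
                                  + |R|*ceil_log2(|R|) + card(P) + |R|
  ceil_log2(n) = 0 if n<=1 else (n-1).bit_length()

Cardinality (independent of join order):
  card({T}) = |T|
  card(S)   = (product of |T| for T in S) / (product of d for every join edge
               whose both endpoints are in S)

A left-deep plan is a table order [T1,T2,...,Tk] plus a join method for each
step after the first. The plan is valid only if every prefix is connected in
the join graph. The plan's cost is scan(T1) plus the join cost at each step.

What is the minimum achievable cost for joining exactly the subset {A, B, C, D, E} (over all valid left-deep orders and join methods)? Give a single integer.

Selinger DP over subsets of {A,B,C,D,E}:
  {C}: scan cost=500, card=500
  {D}: scan cost=300, card=300
  {B}: scan cost=150, card=150
  {E}: scan cost=60, card=60
  {A}: scan cost=60, card=60
  {CD}: card=50000; try (D,hash)→6400, (C,merge)→8300, (D,merge)→8500, (C,hash)→9600, (D,nl_idx)→55000, (C,nl)→150300 …(+1); best=6400 via (D,hash)
  {BC}: card=2500; try (B,hash)→3400, (C,merge)→6500, (B,merge)→6850, (B,nl_idx)→7000, (C,hash)→9300, (C,nl)→75150 …(+1); best=3400 via (B,hash)
  {AC}: card=1500; try (A,hash)→1720, (A,nl_idx)→5000, (C,merge)→5480, (A,merge)→5920, (C,hash)→9120, (C,nl)→30060 …(+1); best=1720 via (A,hash)
  {DE}: card=6000; try (E,hash)→1320, (D,merge)→3480, (E,merge)→3720, (D,hash)→5520, (D,nl_idx)→6600, (D,nl)→18060 …(+1); best=1320 via (E,hash)
  {BCD}: card=250000; try (D,hash)→11300, (D,merge)→38900, (B,hash)→58800, (D,nl_idx)→275900, (B,nl_idx)→656400, (D,nl)→753400 …(+2); best=11300 via (D,hash)
  {CDE}: card=1000000; try (C,hash)→16320, (E,hash)→57120, (C,merge)→90320, (E,merge)→856820, (C,nl)→3001320, (E,nl)→3006400; best=16320 via (C,hash)
  {ACD}: card=150000; try (D,hash)→8620, (D,merge)→22720, (A,hash)→57120, (D,nl_idx)→165220, (D,nl)→451720, (A,nl_idx)→456400 …(+2); best=8620 via (D,hash)
  {ABC}: card=7500; try (B,hash)→5620, (A,hash)→6620, (B,merge)→21070, (B,nl_idx)→21220, (A,nl_idx)→25900, (A,merge)→36320 …(+2); best=5620 via (B,hash)
  {BCDE}: card=5000000; try (E,hash)→262020, (B,hash)→1018720, (E,merge)→4761720, (B,nl_idx)→13016320, (E,nl)→15011300, (B,merge)→21017670 …(+1); best=262020 via (E,hash)
  {ABCD}: card=750000; try (D,hash)→18520, (D,merge)→113620, (B,hash)→161020, (A,hash)→262020, (D,nl_idx)→823120, (B,nl_idx)→1958620 …(+6); best=18520 via (D,hash)
  {ACDE}: card=3000000; try (E,hash)→159340, (A,hash)→1017040, (E,merge)→2859040, (E,nl)→9008620, (A,nl_idx)→9016320, (A,merge)→21016740 …(+1); best=159340 via (E,hash)
  {ABCDE}: card=15000000; try (E,hash)→769240, (B,hash)→3161740, (A,hash)→5262740, (E,merge)→15768940, (B,nl_idx)→39159340, (E,nl)→45018520 …(+5); best=769240 via (E,hash)

769240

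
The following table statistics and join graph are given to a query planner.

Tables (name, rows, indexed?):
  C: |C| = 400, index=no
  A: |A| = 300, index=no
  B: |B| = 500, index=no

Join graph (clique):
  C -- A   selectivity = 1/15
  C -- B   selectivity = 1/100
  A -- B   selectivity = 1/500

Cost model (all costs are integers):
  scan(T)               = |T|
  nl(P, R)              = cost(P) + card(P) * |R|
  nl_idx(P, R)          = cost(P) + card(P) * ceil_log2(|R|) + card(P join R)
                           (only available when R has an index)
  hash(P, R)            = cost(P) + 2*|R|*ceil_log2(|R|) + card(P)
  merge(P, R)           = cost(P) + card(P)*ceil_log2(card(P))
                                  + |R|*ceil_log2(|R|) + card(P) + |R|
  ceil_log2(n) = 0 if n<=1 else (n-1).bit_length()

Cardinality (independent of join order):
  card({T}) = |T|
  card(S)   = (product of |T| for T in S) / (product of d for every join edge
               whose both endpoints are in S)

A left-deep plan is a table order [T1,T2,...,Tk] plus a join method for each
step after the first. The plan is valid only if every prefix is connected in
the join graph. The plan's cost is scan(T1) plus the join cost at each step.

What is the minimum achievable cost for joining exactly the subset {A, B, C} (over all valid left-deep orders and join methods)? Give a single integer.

Selinger DP over subsets of {A,B,C}:
  {C}: scan cost=400, card=400
  {A}: scan cost=300, card=300
  {B}: scan cost=500, card=500
  {AC}: card=8000; try (A,hash)→6200, (C,merge)→7300, (A,merge)→7400, (C,hash)→7800, (C,nl)→120300, (A,nl)→120400; best=6200 via (A,hash)
  {BC}: card=2000; try (C,hash)→8200, (B,merge)→9400, (C,merge)→9500, (B,hash)→9800, (B,nl)→200400, (C,nl)→200500; best=8200 via (C,hash)
  {AB}: card=300; try (A,hash)→6400, (B,merge)→8300, (A,merge)→8500, (B,hash)→9600, (B,nl)→150300, (A,nl)→150500; best=6400 via (A,hash)
  {ABC}: card=80; try (C,merge)→13400, (C,hash)→13900, (A,hash)→15600, (B,hash)→23200, (A,merge)→35200, (B,merge)→123200 …(+3); best=13400 via (C,merge)

13400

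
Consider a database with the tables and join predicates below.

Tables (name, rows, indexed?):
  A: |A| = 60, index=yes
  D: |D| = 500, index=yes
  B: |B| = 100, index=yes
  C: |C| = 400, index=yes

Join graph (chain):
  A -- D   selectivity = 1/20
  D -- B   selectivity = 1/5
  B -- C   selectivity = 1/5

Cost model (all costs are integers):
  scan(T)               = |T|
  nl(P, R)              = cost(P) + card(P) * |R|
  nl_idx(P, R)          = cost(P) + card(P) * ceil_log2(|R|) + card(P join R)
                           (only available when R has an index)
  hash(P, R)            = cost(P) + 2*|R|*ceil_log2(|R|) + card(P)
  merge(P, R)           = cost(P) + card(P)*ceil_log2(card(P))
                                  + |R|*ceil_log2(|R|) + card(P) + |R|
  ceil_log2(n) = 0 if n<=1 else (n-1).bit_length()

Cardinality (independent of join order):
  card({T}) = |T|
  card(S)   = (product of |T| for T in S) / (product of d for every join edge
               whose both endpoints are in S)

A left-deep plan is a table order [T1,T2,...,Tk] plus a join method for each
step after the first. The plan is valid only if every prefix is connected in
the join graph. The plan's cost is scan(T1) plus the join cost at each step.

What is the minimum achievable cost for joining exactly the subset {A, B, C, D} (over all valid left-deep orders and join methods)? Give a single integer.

Selinger DP over subsets of {A,B,C,D}:
  {A}: scan cost=60, card=60
  {D}: scan cost=500, card=500
  {B}: scan cost=100, card=100
  {C}: scan cost=400, card=400
  {AD}: card=1500; try (A,hash)→1720, (D,nl_idx)→2100, (A,nl_idx)→5000, (D,merge)→5480, (A,merge)→5920, (D,hash)→9120 …(+2); best=1720 via (A,hash)
  {BD}: card=10000; try (B,hash)→2400, (D,merge)→5900, (B,merge)→6300, (D,hash)→9200, (D,nl_idx)→11000, (B,nl_idx)→14000 …(+2); best=2400 via (B,hash)
  {BC}: card=8000; try (B,hash)→2200, (C,merge)→4900, (B,merge)→5200, (C,hash)→7400, (C,nl_idx)→9000, (B,nl_idx)→11200 …(+2); best=2200 via (B,hash)
  {ABD}: card=30000; try (B,hash)→4620, (A,hash)→13120, (B,merge)→20520, (B,nl_idx)→42220, (A,nl_idx)→92400, (B,nl)→151720 …(+2); best=4620 via (B,hash)
  {BCD}: card=800000; try (D,hash)→19200, (C,hash)→19600, (D,merge)→119200, (C,merge)→156400, (D,nl_idx)→874200, (C,nl_idx)→892400 …(+2); best=19200 via (D,hash)
  {ABCD}: card=2400000; try (C,hash)→41820, (C,merge)→488620, (A,hash)→819920, (C,nl_idx)→2674620, (A,nl_idx)→7219200, (C,nl)→12004620 …(+2); best=41820 via (C,hash)

41820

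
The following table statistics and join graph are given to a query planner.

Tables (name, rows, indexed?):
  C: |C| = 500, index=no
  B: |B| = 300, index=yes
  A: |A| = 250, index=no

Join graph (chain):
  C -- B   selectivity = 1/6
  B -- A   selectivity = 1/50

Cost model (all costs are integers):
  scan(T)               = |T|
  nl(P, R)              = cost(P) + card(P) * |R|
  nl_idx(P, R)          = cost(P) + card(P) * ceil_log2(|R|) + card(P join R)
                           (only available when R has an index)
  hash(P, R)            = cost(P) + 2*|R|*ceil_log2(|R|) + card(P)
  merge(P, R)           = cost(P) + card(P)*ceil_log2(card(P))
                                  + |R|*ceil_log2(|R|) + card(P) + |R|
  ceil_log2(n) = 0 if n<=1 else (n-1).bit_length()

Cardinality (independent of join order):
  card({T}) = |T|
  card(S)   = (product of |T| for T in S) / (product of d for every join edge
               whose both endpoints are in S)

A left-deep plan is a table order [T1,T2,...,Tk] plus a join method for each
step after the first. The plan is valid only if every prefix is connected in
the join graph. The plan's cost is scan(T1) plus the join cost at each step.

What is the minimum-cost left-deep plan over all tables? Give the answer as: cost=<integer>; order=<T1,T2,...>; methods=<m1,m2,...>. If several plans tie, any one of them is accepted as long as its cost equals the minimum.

Selinger DP (subsets sized 1..n):
  {C}: scan cost=500, card=500
  {B}: scan cost=300, card=300
  {A}: scan cost=250, card=250
  {BC}: card=25000; try (B,hash)→6400, (C,merge)→8300, (B,merge)→8500, (C,hash)→9600, (B,nl_idx)→30000, (C,nl)→150300 …(+1); best=6400 via (B,hash)
  {AB}: card=1500; try (B,nl_idx)→4000, (A,hash)→4600, (B,merge)→5500, (A,merge)→5550, (B,hash)→5900, (B,nl)→75250 …(+1); best=4000 via (B,nl_idx)
  {ABC}: card=125000; try (C,hash)→14500, (C,merge)→27000, (A,hash)→35400, (A,merge)→408650, (C,nl)→754000, (A,nl)→6256400; best=14500 via (C,hash)

cost=14500; order=A,B,C; methods=nl_idx,hash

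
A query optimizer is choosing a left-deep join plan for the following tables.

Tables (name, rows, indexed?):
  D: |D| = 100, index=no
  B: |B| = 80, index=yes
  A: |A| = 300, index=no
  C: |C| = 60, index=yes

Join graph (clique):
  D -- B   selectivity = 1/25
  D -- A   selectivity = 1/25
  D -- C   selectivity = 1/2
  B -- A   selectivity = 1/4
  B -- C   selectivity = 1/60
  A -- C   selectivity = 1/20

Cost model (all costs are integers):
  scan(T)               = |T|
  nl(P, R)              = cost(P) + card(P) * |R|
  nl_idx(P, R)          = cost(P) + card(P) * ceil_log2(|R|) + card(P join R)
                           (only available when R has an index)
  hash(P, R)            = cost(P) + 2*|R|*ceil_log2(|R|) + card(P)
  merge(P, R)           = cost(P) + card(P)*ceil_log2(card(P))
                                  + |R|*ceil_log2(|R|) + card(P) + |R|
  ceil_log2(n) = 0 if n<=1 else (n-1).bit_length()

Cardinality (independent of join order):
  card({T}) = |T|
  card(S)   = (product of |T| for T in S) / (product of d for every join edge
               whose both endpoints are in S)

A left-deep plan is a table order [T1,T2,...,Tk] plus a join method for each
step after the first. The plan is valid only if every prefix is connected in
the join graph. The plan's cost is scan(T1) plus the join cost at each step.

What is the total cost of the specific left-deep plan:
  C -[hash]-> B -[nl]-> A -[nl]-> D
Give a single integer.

55240

step 1: scan C: cost=60, card=60
step 2: join B via hash
    card(P join B) = 60*80/(60) = 80
    cost = 60 + 2*80*7 + 60 = 1240
step 3: join A via nl
    card(P join A) = 80*300/(4*20) = 300
    cost = 1240 + 80*300 = 25240
step 4: join D via nl
    card(P join D) = 300*100/(25*25*2) = 24
    cost = 25240 + 300*100 = 55240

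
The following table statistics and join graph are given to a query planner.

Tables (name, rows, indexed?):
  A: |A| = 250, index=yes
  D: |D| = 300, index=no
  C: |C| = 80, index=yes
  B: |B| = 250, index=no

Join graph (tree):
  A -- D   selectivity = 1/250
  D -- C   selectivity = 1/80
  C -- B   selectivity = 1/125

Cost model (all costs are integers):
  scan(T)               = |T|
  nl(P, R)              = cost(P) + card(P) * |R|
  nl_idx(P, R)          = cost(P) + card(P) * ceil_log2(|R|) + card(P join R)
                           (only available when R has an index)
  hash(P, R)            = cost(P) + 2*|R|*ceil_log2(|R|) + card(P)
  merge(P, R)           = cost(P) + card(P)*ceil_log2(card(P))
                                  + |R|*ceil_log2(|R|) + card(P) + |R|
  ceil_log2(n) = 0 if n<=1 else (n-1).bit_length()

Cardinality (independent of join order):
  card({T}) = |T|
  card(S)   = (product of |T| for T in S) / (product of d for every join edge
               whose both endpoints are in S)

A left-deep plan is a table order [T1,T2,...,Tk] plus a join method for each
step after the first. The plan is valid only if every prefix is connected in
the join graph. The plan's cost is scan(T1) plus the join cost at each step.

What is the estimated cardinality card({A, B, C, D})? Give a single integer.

600

Tables in S: A(250), B(250), C(80), D(300)
Edges inside S: A-D(d=250), D-C(d=80), C-B(d=125)
numerator = 250 * 250 * 80 * 300 = 1500000000
denominator = 250 * 80 * 125 = 2500000
card(S) = 1500000000 / 2500000 = 600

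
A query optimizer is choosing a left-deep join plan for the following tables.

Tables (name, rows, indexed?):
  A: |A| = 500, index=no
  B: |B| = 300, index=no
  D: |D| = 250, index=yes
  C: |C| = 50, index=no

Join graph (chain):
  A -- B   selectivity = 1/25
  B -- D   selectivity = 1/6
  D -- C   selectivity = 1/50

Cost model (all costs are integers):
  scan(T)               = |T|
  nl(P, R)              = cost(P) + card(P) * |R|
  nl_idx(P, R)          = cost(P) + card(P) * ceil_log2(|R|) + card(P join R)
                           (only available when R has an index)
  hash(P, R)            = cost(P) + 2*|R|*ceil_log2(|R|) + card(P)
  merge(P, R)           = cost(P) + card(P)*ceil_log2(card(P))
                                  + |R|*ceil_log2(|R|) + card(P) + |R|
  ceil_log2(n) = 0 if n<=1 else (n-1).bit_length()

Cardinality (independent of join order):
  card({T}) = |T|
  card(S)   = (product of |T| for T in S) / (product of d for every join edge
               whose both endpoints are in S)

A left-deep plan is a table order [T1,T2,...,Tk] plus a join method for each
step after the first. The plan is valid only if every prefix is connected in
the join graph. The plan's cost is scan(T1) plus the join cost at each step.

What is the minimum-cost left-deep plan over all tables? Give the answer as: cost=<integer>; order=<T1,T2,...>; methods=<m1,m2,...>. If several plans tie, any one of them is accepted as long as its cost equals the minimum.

cost=27450; order=C,D,B,A; methods=nl_idx,merge,hash

Selinger DP (subsets sized 1..n):
  {A}: scan cost=500, card=500
  {B}: scan cost=300, card=300
  {D}: scan cost=250, card=250
  {C}: scan cost=50, card=50
  {AB}: card=6000; try (B,hash)→6400, (A,merge)→8300, (B,merge)→8500, (A,hash)→9600, (A,nl)→150300, (B,nl)→150500; best=6400 via (B,hash)
  {BD}: card=12500; try (D,hash)→4600, (B,merge)→5500, (D,merge)→5550, (B,hash)→5900, (D,nl_idx)→15200, (B,nl)→75250 …(+1); best=4600 via (D,hash)
  {CD}: card=250; try (D,nl_idx)→700, (C,hash)→1100, (D,merge)→2650, (C,merge)→2850, (D,hash)→4100, (D,nl)→12550 …(+1); best=700 via (D,nl_idx)
  {ABD}: card=250000; try (D,hash)→16400, (A,hash)→26100, (D,merge)→92650, (A,merge)→197100, (D,nl_idx)→304400, (D,nl)→1506400 …(+1); best=16400 via (D,hash)
  {BCD}: card=12500; try (B,merge)→5950, (B,hash)→6350, (C,hash)→17700, (B,nl)→75700, (C,merge)→192450, (C,nl)→629600; best=5950 via (B,merge)
  {ABCD}: card=250000; try (A,hash)→27450, (A,merge)→198450, (C,hash)→267000, (C,merge)→4766750, (A,nl)→6255950, (C,nl)→12516400; best=27450 via (A,hash)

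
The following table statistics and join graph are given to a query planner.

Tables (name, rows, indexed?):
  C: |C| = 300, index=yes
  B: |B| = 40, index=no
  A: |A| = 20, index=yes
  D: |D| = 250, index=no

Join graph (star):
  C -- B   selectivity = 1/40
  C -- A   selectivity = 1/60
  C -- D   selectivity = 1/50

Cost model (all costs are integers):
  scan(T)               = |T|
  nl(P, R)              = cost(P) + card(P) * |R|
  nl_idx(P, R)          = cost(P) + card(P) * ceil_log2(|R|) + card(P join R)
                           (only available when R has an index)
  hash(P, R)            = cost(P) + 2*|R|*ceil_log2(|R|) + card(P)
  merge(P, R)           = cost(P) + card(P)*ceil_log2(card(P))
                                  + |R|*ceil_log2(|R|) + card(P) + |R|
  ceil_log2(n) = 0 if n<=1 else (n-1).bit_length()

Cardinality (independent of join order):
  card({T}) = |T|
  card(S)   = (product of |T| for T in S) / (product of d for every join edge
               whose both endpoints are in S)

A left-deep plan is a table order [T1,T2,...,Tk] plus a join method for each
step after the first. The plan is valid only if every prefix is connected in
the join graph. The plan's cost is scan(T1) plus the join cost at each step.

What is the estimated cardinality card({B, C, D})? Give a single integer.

Tables in S: B(40), C(300), D(250)
Edges inside S: C-B(d=40), C-D(d=50)
numerator = 40 * 300 * 250 = 3000000
denominator = 40 * 50 = 2000
card(S) = 3000000 / 2000 = 1500

1500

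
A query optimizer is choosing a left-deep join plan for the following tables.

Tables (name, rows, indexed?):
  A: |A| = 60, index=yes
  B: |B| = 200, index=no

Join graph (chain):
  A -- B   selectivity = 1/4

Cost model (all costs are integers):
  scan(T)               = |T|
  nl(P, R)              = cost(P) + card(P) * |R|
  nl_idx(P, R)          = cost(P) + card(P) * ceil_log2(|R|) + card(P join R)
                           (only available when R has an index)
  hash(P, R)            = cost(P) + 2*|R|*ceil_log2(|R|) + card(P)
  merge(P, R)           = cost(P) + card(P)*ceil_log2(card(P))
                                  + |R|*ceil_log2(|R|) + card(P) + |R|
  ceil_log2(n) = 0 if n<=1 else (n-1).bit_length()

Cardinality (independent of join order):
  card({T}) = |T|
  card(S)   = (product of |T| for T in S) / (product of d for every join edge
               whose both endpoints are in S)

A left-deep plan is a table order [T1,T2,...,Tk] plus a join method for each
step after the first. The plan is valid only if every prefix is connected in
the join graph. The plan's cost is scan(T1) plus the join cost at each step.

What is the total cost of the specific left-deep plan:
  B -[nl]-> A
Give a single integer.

12200

step 1: scan B: cost=200, card=200
step 2: join A via nl
    card(P join A) = 200*60/(4) = 3000
    cost = 200 + 200*60 = 12200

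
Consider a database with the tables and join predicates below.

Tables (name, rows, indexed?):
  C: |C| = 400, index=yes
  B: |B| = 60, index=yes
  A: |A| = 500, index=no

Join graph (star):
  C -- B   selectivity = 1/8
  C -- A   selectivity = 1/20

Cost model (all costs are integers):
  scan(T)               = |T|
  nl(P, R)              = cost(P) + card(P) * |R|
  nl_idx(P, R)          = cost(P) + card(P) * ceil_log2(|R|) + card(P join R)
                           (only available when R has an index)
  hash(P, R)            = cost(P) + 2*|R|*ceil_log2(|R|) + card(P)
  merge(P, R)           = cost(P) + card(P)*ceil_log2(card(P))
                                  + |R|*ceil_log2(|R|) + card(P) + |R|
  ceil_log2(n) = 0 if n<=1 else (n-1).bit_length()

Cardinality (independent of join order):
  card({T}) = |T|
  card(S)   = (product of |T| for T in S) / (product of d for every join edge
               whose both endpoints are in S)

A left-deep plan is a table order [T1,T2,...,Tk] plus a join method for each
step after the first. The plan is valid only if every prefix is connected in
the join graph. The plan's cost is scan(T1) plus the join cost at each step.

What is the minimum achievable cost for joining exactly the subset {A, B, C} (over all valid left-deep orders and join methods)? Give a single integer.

Selinger DP over subsets of {A,B,C}:
  {C}: scan cost=400, card=400
  {B}: scan cost=60, card=60
  {A}: scan cost=500, card=500
  {BC}: card=3000; try (B,hash)→1520, (C,nl_idx)→3600, (C,merge)→4480, (B,merge)→4820, (B,nl_idx)→5800, (C,hash)→7320 …(+2); best=1520 via (B,hash)
  {AC}: card=10000; try (C,hash)→8200, (A,merge)→9400, (C,merge)→9500, (A,hash)→9800, (C,nl_idx)→15000, (A,nl)→200400 …(+1); best=8200 via (C,hash)
  {ABC}: card=75000; try (A,hash)→13520, (B,hash)→18920, (A,merge)→45520, (B,nl_idx)→143200, (B,merge)→158620, (B,nl)→608200 …(+1); best=13520 via (A,hash)

13520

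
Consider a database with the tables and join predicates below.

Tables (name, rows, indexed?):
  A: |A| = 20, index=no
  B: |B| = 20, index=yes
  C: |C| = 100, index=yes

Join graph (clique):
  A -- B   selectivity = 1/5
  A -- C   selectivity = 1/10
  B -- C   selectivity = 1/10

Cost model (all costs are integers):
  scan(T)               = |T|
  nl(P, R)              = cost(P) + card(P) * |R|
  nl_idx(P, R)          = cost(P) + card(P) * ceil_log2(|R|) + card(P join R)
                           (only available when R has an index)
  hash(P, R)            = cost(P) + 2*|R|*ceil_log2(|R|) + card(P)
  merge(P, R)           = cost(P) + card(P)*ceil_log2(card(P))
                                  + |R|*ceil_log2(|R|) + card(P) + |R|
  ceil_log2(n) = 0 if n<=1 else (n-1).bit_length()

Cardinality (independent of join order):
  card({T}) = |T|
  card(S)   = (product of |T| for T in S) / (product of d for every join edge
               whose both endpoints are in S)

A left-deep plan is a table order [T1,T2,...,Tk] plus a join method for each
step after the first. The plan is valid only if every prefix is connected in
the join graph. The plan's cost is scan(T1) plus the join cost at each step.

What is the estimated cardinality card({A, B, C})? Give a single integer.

Tables in S: A(20), B(20), C(100)
Edges inside S: A-B(d=5), A-C(d=10), B-C(d=10)
numerator = 20 * 20 * 100 = 40000
denominator = 5 * 10 * 10 = 500
card(S) = 40000 / 500 = 80

80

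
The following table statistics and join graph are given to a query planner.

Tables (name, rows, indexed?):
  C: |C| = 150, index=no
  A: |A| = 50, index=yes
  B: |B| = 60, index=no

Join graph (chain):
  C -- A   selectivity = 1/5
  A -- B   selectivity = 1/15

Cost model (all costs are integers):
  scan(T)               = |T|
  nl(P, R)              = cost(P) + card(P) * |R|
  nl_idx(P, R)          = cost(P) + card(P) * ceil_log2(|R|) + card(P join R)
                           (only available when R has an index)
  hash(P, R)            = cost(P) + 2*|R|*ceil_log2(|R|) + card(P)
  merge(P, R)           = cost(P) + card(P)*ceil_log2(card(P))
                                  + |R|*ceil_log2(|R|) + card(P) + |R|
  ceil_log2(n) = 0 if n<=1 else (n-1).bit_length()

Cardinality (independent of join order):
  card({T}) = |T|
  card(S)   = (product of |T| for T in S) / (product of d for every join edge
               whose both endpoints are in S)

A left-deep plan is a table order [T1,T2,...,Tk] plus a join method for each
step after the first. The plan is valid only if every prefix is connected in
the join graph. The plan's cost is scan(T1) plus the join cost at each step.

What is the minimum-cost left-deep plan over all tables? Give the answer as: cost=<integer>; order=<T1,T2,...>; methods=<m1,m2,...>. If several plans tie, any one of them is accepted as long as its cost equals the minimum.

Selinger DP (subsets sized 1..n):
  {C}: scan cost=150, card=150
  {A}: scan cost=50, card=50
  {B}: scan cost=60, card=60
  {AC}: card=1500; try (A,hash)→900, (C,merge)→1750, (A,merge)→1850, (C,hash)→2500, (A,nl_idx)→2550, (C,nl)→7550 …(+1); best=900 via (A,hash)
  {AB}: card=200; try (A,nl_idx)→620, (A,hash)→720, (B,hash)→820, (B,merge)→820, (A,merge)→830, (B,nl)→3050 …(+1); best=620 via (A,nl_idx)
  {ABC}: card=6000; try (B,hash)→3120, (C,hash)→3220, (C,merge)→3770, (B,merge)→19320, (C,nl)→30620, (B,nl)→90900; best=3120 via (B,hash)

cost=3120; order=C,A,B; methods=hash,hash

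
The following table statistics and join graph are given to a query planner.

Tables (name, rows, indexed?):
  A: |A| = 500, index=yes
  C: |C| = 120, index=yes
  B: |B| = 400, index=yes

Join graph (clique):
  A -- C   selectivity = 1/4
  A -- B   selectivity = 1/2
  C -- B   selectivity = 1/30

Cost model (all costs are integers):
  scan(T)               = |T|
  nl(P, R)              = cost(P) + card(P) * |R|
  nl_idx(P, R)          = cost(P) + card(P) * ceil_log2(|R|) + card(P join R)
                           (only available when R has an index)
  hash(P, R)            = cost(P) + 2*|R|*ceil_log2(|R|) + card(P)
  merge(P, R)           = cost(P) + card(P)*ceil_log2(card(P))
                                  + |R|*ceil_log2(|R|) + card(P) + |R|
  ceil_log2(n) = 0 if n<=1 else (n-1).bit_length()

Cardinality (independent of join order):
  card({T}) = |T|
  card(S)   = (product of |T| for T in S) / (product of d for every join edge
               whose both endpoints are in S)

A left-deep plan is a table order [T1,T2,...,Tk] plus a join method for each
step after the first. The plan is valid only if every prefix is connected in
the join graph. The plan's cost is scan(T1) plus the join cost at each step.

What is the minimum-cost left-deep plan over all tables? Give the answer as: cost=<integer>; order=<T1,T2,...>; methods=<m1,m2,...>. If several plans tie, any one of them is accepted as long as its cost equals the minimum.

cost=13080; order=B,C,A; methods=hash,hash

Selinger DP (subsets sized 1..n):
  {A}: scan cost=500, card=500
  {C}: scan cost=120, card=120
  {B}: scan cost=400, card=400
  {AC}: card=15000; try (C,hash)→2680, (A,merge)→6080, (C,merge)→6460, (A,hash)→9240, (A,nl_idx)→16200, (C,nl_idx)→19000 …(+2); best=2680 via (C,hash)
  {AB}: card=100000; try (B,hash)→8200, (A,merge)→9400, (B,merge)→9500, (A,hash)→9800, (A,nl_idx)→104000, (B,nl_idx)→105000 …(+2); best=8200 via (B,hash)
  {BC}: card=1600; try (C,hash)→2480, (B,nl_idx)→2800, (C,nl_idx)→4800, (B,merge)→5080, (C,merge)→5360, (B,hash)→7440 …(+2); best=2480 via (C,hash)
  {ABC}: card=100000; try (A,hash)→13080, (B,hash)→24880, (A,merge)→26680, (C,hash)→109880, (A,nl_idx)→116880, (B,merge)→231680 …(+6); best=13080 via (A,hash)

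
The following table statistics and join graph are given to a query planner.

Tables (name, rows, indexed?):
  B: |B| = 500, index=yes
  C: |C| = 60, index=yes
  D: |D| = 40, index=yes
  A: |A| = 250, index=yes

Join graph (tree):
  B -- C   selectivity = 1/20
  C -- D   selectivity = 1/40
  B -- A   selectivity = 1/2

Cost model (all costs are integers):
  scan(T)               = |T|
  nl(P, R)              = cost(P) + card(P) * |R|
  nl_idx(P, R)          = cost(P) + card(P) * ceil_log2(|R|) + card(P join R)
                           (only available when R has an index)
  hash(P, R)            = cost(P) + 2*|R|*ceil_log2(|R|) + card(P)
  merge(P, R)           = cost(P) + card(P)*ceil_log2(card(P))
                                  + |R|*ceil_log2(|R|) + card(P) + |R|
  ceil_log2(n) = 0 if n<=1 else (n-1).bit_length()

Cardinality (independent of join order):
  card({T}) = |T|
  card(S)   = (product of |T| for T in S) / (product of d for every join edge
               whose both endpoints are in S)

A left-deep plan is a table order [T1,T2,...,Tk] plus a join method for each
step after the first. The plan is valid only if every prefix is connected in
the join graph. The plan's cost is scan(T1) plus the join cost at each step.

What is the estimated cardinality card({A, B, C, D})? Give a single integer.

187500

Tables in S: A(250), B(500), C(60), D(40)
Edges inside S: B-C(d=20), C-D(d=40), B-A(d=2)
numerator = 250 * 500 * 60 * 40 = 300000000
denominator = 20 * 40 * 2 = 1600
card(S) = 300000000 / 1600 = 187500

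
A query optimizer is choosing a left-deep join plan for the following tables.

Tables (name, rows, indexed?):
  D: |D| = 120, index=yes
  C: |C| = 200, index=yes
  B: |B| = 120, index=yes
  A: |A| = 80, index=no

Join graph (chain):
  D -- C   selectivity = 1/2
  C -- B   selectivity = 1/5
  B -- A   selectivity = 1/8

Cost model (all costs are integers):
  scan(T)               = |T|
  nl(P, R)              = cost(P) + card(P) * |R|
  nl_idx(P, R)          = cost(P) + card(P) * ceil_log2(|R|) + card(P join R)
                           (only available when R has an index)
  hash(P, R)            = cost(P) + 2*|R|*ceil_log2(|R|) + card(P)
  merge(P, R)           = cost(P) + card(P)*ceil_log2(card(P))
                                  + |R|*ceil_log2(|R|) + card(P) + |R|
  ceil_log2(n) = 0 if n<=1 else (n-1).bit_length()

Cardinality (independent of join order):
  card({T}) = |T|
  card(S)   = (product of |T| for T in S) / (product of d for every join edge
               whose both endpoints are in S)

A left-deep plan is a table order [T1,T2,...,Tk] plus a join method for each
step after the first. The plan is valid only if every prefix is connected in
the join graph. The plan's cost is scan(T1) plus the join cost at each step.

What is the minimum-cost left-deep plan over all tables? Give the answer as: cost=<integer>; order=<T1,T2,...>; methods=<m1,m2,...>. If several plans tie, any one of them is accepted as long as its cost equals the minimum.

cost=55440; order=B,A,C,D; methods=hash,hash,hash

Selinger DP (subsets sized 1..n):
  {D}: scan cost=120, card=120
  {C}: scan cost=200, card=200
  {B}: scan cost=120, card=120
  {A}: scan cost=80, card=80
  {CD}: card=12000; try (D,hash)→2080, (C,merge)→2880, (D,merge)→2960, (C,hash)→3440, (C,nl_idx)→13080, (D,nl_idx)→13600 …(+2); best=2080 via (D,hash)
  {BC}: card=4800; try (B,hash)→2080, (C,merge)→2880, (B,merge)→2960, (C,hash)→3440, (C,nl_idx)→5880, (B,nl_idx)→6400 …(+2); best=2080 via (B,hash)
  {AB}: card=1200; try (A,hash)→1360, (B,merge)→1680, (A,merge)→1720, (B,hash)→1840, (B,nl_idx)→1840, (B,nl)→9680 …(+1); best=1360 via (A,hash)
  {BCD}: card=288000; try (D,hash)→8560, (B,hash)→15760, (D,merge)→70240, (B,merge)→183040, (D,nl_idx)→323680, (B,nl_idx)→374080 …(+2); best=8560 via (D,hash)
  {ABC}: card=48000; try (C,hash)→5760, (A,hash)→8000, (C,merge)→17560, (C,nl_idx)→58960, (A,merge)→69920, (C,nl)→241360 …(+1); best=5760 via (C,hash)
  {ABCD}: card=2880000; try (D,hash)→55440, (A,hash)→297680, (D,merge)→822720, (D,nl_idx)→3221760, (D,nl)→5765760, (A,merge)→5769200 …(+1); best=55440 via (D,hash)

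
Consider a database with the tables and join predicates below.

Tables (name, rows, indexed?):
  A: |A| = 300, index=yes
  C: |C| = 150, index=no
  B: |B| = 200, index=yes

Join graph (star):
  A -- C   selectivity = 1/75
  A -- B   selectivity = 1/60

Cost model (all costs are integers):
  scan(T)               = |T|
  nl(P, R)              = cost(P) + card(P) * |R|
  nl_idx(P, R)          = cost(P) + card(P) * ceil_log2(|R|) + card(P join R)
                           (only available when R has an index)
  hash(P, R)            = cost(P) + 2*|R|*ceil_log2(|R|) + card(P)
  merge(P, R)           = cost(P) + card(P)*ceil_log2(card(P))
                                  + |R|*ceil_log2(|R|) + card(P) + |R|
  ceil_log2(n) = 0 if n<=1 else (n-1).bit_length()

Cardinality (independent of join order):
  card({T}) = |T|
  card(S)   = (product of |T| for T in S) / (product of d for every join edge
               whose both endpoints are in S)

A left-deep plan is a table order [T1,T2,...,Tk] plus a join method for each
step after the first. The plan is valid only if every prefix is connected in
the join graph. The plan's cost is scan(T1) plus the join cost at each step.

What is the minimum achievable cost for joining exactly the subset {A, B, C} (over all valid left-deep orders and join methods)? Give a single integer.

5900

Selinger DP over subsets of {A,B,C}:
  {A}: scan cost=300, card=300
  {C}: scan cost=150, card=150
  {B}: scan cost=200, card=200
  {AC}: card=600; try (A,nl_idx)→2100, (C,hash)→3000, (A,merge)→4500, (C,merge)→4650, (A,hash)→5700, (A,nl)→45150 …(+1); best=2100 via (A,nl_idx)
  {AB}: card=1000; try (A,nl_idx)→3000, (B,nl_idx)→3700, (B,hash)→3800, (A,merge)→5000, (B,merge)→5100, (A,hash)→5800 …(+2); best=3000 via (A,nl_idx)
  {ABC}: card=2000; try (B,hash)→5900, (C,hash)→6400, (B,nl_idx)→8900, (B,merge)→10500, (C,merge)→15350, (B,nl)→122100 …(+1); best=5900 via (B,hash)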